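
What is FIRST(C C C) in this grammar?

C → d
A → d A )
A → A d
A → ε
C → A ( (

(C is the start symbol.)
{ '(', 'd' }

FIRST sets of the non-terminals involved (from the grammar, by fixed-point iteration):
  FIRST(C) = { '(', 'd' }

To compute FIRST(C C C), process the symbols left to right:
Symbol C is a non-terminal. Add FIRST(C) \ {ε} = { '(', 'd' }
C is not nullable (ε ∉ FIRST(C)), so stop here.
FIRST(C C C) = { '(', 'd' }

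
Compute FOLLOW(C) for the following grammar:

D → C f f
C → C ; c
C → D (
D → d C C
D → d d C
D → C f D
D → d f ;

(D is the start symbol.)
In D → C f f: C is followed by f f, add FIRST(f f) \ {ε} = { 'f' }
In C → C ; c: C is followed by ';' c, add FIRST(';' c) \ {ε} = { ';' }
In D → d C C: C is followed by C, add FIRST(C) \ {ε} = { 'd' }
In D → d C C: C is at the end, add FOLLOW(D)
In D → d d C: C is at the end, add FOLLOW(D)
In D → C f D: C is followed by f D, add FIRST(f D) \ {ε} = { 'f' }

The FOLLOW sets referred to above (computed the same way, to a fixed point):
  FOLLOW(D) = { $, '(' }

Taking the union: FOLLOW(C) = { $, '(', ';', 'd', 'f' }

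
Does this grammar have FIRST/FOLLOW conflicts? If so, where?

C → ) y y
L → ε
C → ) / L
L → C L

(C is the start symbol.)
A FIRST/FOLLOW conflict occurs when a non-terminal N has a nullable alternative N → β (β ⇒* ε) and another alternative N → α with FIRST(α) ∩ FOLLOW(N) ≠ ∅: on such a lookahead the parser cannot decide between expanding α and letting N vanish via β.

Nullable non-terminals: L.
FIRST sets used below: FIRST(C) = { ')' }

L: nullable alternative(s) L → ε; FOLLOW(L) = { $, ')' }
  L → ε: FIRST \ {ε} = { } — this is the only nullable alternative, skip
  L → C L: FIRST \ {ε} = { ')' } — overlaps FOLLOW(L) on { ')' }: CONFLICT

C has no nullable alternative, so no FIRST/FOLLOW check is needed there.

So the grammar has 1 FIRST/FOLLOW conflict (marked CONFLICT above).

Answer: Yes. L → C L with FOLLOW(L) on { ')' }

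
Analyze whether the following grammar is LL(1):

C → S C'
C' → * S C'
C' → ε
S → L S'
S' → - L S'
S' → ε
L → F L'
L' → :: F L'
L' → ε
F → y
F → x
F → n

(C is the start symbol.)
Relevant sets:
  FOLLOW(C') = { $ }
  FOLLOW(S') = { $, '*' }
  FOLLOW(L') = { $, '*', '-' }

For C':
  PREDICT(C' → '*' S C') = { '*' }
  PREDICT(C' → ε) = { $ }
For S':
  PREDICT(S' → '-' L S') = { '-' }
  PREDICT(S' → ε) = { $, '*' }
For L':
  PREDICT(L' → :: F L') = { '::' }
  PREDICT(L' → ε) = { $, '*', '-' }
For F:
  PREDICT(F → y) = { 'y' }
  PREDICT(F → x) = { 'x' }
  PREDICT(F → n) = { 'n' }
C, S, L have a single production, so nothing to check there.

All predict sets are disjoint. The grammar IS LL(1).

Answer: Yes, the grammar is LL(1).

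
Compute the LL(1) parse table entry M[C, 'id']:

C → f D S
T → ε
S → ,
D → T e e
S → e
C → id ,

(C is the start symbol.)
C → id ,

To find M[C, 'id'], we find productions for C where 'id' is in the predict set (PREDICT(N → α) = (FIRST(α) \ {ε}) ∪ (FOLLOW(N) if α ⇒* ε)).

C → f D S: PREDICT = { 'f' }
C → id ,: PREDICT = { 'id' }
  'id' is in predict set, so this production goes in M[C, 'id']

M[C, 'id'] = C → id ,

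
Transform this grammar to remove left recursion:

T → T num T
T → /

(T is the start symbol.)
T is directly left-recursive. The standard transformation for
  A → A α₁ | ... | A α_m | β₁ | ... | β_n
is
  A  → β₁ A' | ... | β_n A'
  A' → α₁ A' | ... | α_m A' | ε

T → / becomes T → / T'
T → T num T becomes T' → num T T'
Add T' → ε

Resulting grammar:
T → / T'
T' → num T T'
T' → ε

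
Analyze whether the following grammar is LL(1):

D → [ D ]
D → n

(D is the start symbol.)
A grammar is LL(1) if for each non-terminal N with multiple productions, the predict sets of those productions are pairwise disjoint, where PREDICT(N → α) = (FIRST(α) \ {ε}) ∪ (FOLLOW(N) if α ⇒* ε).

For D:
  PREDICT(D → '[' D ']') = { '[' }
  PREDICT(D → n) = { 'n' }

All predict sets are disjoint. The grammar IS LL(1).

Answer: Yes, the grammar is LL(1).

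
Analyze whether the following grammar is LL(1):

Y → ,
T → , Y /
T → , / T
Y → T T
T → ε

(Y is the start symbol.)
Relevant sets:
  FIRST(T) = { ',', ε }
  FOLLOW(Y) = { $, '/' }
  FOLLOW(T) = { $, ',', '/' }

For Y:
  PREDICT(Y → ',') = { ',' }
  PREDICT(Y → T T) = { $, ',', '/' }
For T:
  PREDICT(T → ',' Y '/') = { ',' }
  PREDICT(T → ',' '/' T) = { ',' }
  PREDICT(T → ε) = { $, ',', '/' }

Conflict found: Predict set conflict for Y: { ',' }
The grammar is NOT LL(1).

Answer: No. Predict set conflict for Y: { ',' }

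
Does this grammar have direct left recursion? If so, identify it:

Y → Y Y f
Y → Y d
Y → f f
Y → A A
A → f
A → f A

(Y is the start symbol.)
Direct left recursion occurs when N → N α for some non-terminal N (the right-hand side begins with the left-hand side itself).

Y → Y Y f: LEFT RECURSIVE (starts with Y)
Y → Y d: LEFT RECURSIVE (starts with Y)
Y → f f: starts with f
Y → A A: starts with A
A → f: starts with f
A → f A: starts with f

The grammar has direct left recursion on: Y.

Answer: Yes, Y is left-recursive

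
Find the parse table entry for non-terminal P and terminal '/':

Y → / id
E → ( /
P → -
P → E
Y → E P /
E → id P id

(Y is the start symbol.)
Empty (error entry)

To find M[P, '/'], we find productions for P where '/' is in the predict set (PREDICT(N → α) = (FIRST(α) \ {ε}) ∪ (FOLLOW(N) if α ⇒* ε)).

Relevant sets:
  FIRST(E) = { '(', 'id' }

P → -: PREDICT = { '-' }
P → E: PREDICT = { '(', 'id' }

M[P, '/'] is empty (no production applies)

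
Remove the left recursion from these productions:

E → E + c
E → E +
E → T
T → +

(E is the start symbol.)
E is directly left-recursive. The standard transformation for
  A → A α₁ | ... | A α_m | β₁ | ... | β_n
is
  A  → β₁ A' | ... | β_n A'
  A' → α₁ A' | ... | α_m A' | ε

E → T becomes E → T E'
E → E + c becomes E' → + c E'
E → E + becomes E' → + E'
Add E' → ε

Productions for other non-terminals are unchanged:
  T → +

Resulting grammar:
E → T E'
E' → + c E'
E' → + E'
E' → ε
T → +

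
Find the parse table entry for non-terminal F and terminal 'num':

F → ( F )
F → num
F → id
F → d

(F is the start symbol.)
To find M[F, 'num'], we find productions for F where 'num' is in the predict set (PREDICT(N → α) = (FIRST(α) \ {ε}) ∪ (FOLLOW(N) if α ⇒* ε)).

F → ( F ): PREDICT = { '(' }
F → num: PREDICT = { 'num' }
  'num' is in predict set, so this production goes in M[F, 'num']
F → id: PREDICT = { 'id' }
F → d: PREDICT = { 'd' }

M[F, 'num'] = F → num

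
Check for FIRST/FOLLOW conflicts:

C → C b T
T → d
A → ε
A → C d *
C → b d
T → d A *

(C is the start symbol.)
Nullable non-terminals: A.
FIRST sets used below: FIRST(C) = { 'b' }

A: nullable alternative(s) A → ε; FOLLOW(A) = { '*' }
  A → ε: FIRST \ {ε} = { } — this is the only nullable alternative, skip
  A → C d *: FIRST \ {ε} = { 'b' } — disjoint from FOLLOW(A)

C, T have no nullable alternative, so no FIRST/FOLLOW check is needed there.

No FIRST/FOLLOW conflicts found.

Answer: No FIRST/FOLLOW conflicts.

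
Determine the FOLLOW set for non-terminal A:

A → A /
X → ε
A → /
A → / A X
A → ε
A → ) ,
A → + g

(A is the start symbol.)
A is the start symbol, so $ ∈ FOLLOW(A).
In A → A /: A is followed by '/', add FIRST('/') \ {ε} = { '/' }
In A → / A X: A is followed by X, add FIRST(X) \ {ε} = { }
  X is nullable, so FOLLOW(A) is also included — that is the set being defined, nothing new

Taking the union: FOLLOW(A) = { $, '/' }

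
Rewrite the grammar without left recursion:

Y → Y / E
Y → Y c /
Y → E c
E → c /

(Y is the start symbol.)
Y is directly left-recursive. The standard transformation for
  A → A α₁ | ... | A α_m | β₁ | ... | β_n
is
  A  → β₁ A' | ... | β_n A'
  A' → α₁ A' | ... | α_m A' | ε

Y → E c becomes Y → E c Y'
Y → Y / E becomes Y' → / E Y'
Y → Y c / becomes Y' → c / Y'
Add Y' → ε

Productions for other non-terminals are unchanged:
  E → c /

Resulting grammar:
Y → E c Y'
Y' → / E Y'
Y' → c / Y'
Y' → ε
E → c /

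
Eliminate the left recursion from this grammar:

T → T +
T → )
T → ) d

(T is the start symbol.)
T is directly left-recursive. The standard transformation for
  A → A α₁ | ... | A α_m | β₁ | ... | β_n
is
  A  → β₁ A' | ... | β_n A'
  A' → α₁ A' | ... | α_m A' | ε

T → ) becomes T → ) T'
T → ) d becomes T → ) d T'
T → T + becomes T' → + T'
Add T' → ε

Resulting grammar:
T → ) T'
T → ) d T'
T' → + T'
T' → ε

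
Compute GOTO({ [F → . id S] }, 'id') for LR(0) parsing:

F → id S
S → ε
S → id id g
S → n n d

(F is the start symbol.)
{ [F → id . S], [S → . id id g], [S → . n n d], [S → .] }

GOTO(I, 'id') = CLOSURE({ [A → αX.β] : [A → α.Xβ] ∈ I, X = 'id' })

Items with dot before 'id', with the dot advanced:
  [F → . id S] → [F → id . S]
Closure of the advanced items:
  [F → id . S] has the dot before S: add [S → .], [S → . id id g], [S → . n n d]

GOTO = { [F → id . S], [S → . id id g], [S → . n n d], [S → .] }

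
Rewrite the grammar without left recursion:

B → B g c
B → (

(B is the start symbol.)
B is directly left-recursive. The standard transformation for
  A → A α₁ | ... | A α_m | β₁ | ... | β_n
is
  A  → β₁ A' | ... | β_n A'
  A' → α₁ A' | ... | α_m A' | ε

B → ( becomes B → ( B'
B → B g c becomes B' → g c B'
Add B' → ε

Resulting grammar:
B → ( B'
B' → g c B'
B' → ε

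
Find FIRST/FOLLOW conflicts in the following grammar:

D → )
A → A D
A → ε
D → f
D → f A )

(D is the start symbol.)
A FIRST/FOLLOW conflict occurs when a non-terminal N has a nullable alternative N → β (β ⇒* ε) and another alternative N → α with FIRST(α) ∩ FOLLOW(N) ≠ ∅: on such a lookahead the parser cannot decide between expanding α and letting N vanish via β.

Nullable non-terminals: A.
FIRST sets used below: FIRST(A) = { ')', 'f', ε }, FIRST(D) = { ')', 'f' }

A: nullable alternative(s) A → ε; FOLLOW(A) = { ')', 'f' }
  A → A D: FIRST \ {ε} = { ')', 'f' } — overlaps FOLLOW(A) on { ')', 'f' }: CONFLICT
  A → ε: FIRST \ {ε} = { } — this is the only nullable alternative, skip

D has no nullable alternative, so no FIRST/FOLLOW check is needed there.

So the grammar has 1 FIRST/FOLLOW conflict (marked CONFLICT above).

Answer: Yes. A → A D with FOLLOW(A) on { ')', 'f' }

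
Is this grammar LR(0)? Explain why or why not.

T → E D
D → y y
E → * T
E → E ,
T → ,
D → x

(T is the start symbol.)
Yes, the grammar is LR(0)

Augment with T' → T and build the canonical LR(0) collection (I0 = CLOSURE({[T' → . T]}), then GOTO on every symbol after a dot until no new states appear). It has 11 states:
  I0: { [E → . * T], [E → . E ,], [T → . ,], [T → . E D], [T' → . T] }  — shift
  I1: { [E → * . T], [E → . * T], [E → . E ,], [T → . ,], [T → . E D] }  — shift
  I2: { [T → , .] }  — reduce
  I3: { [D → . x], [D → . y y], [E → E . ,], [T → E . D] }  — shift
  I4: { [T' → T .] }  — accept
  I5: { [E → E , .] }  — reduce
  I6: { [T → E D .] }  — reduce
  I7: { [D → x .] }  — reduce
  I8: { [D → y . y] }  — shift
  I9: { [D → y y .] }  — reduce
  I10: { [E → * T .] }  — reduce

Every state is either a pure shift/goto state or contains exactly one complete item and nothing to shift — no conflicts. The grammar is LR(0).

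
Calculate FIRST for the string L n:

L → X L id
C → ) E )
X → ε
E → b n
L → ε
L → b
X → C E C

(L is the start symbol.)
{ ')', 'b', 'id', 'n' }

FIRST sets of the non-terminals involved (from the grammar, by fixed-point iteration):
  FIRST(L) = { ')', 'b', 'id', ε }

To compute FIRST(L n), process the symbols left to right:
Symbol L is a non-terminal. Add FIRST(L) \ {ε} = { ')', 'b', 'id' }
L is nullable (ε ∈ FIRST(L)), continue to the next symbol.
Symbol n is a terminal. Add 'n' and stop.
FIRST(L n) = { ')', 'b', 'id', 'n' }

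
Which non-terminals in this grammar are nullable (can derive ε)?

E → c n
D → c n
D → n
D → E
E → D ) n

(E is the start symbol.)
None

There are no ε-productions, so no non-terminal can derive ε.
No non-terminals are nullable.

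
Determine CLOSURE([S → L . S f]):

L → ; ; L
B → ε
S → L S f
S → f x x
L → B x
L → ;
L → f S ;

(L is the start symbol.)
{ [B → .], [L → . ; ; L], [L → . ;], [L → . B x], [L → . f S ;], [S → . L S f], [S → . f x x], [S → L . S f] }

Start with: [S → L . S f]
  [S → L . S f] has the dot before S: add [S → . L S f], [S → . f x x]
  [S → . L S f] has the dot before L: add [L → . ; ; L], [L → . B x], [L → . ;], [L → . f S ;]
  [L → . B x] has the dot before B: add [B → .]
No further items can be added.

CLOSURE = { [B → .], [L → . ; ; L], [L → . ;], [L → . B x], [L → . f S ;], [S → . L S f], [S → . f x x], [S → L . S f] }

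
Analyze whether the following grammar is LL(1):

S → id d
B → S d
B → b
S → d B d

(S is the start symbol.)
Yes, the grammar is LL(1).

Relevant sets:
  FIRST(S) = { 'd', 'id' }

For S:
  PREDICT(S → id d) = { 'id' }
  PREDICT(S → d B d) = { 'd' }
For B:
  PREDICT(B → S d) = { 'd', 'id' }
  PREDICT(B → b) = { 'b' }

All predict sets are disjoint. The grammar IS LL(1).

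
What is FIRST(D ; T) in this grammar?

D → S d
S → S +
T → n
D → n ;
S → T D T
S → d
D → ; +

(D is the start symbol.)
{ ';', 'd', 'n' }

FIRST sets of the non-terminals involved (from the grammar, by fixed-point iteration):
  FIRST(D) = { ';', 'd', 'n' }

To compute FIRST(D ; T), process the symbols left to right:
Symbol D is a non-terminal. Add FIRST(D) \ {ε} = { ';', 'd', 'n' }
D is not nullable (ε ∉ FIRST(D)), so stop here.
FIRST(D ; T) = { ';', 'd', 'n' }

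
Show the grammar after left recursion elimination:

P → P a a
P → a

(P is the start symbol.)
P → a P'
P' → a a P'
P' → ε

P is directly left-recursive. The standard transformation for
  A → A α₁ | ... | A α_m | β₁ | ... | β_n
is
  A  → β₁ A' | ... | β_n A'
  A' → α₁ A' | ... | α_m A' | ε

P → a becomes P → a P'
P → P a a becomes P' → a a P'
Add P' → ε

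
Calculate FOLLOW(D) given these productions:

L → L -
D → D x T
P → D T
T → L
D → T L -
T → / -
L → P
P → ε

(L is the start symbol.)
In D → D x T: D is followed by x T, add FIRST(x T) \ {ε} = { 'x' }
In P → D T: D is followed by T, add FIRST(T) \ {ε} = { '-', '/' }
  T is nullable, so also add FOLLOW(P)

The FOLLOW sets referred to above (computed the same way, to a fixed point):
  FOLLOW(P) = { $, '-', '/', 'x' }

Taking the union: FOLLOW(D) = { $, '-', '/', 'x' }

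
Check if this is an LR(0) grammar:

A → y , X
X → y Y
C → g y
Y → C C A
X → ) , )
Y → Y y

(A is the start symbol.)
Augment with A' → A and build the canonical LR(0) collection (I0 = CLOSURE({[A' → . A]}), then GOTO on every symbol after a dot until no new states appear). It has 16 states:
  I0: { [A → . y , X], [A' → . A] }  — shift
  I1: { [A' → A .] }  — accept
  I2: { [A → y . , X] }  — shift
  I3: { [A → y , . X], [X → . ) , )], [X → . y Y] }  — shift
  I4: { [X → ) . , )] }  — shift
  I5: { [A → y , X .] }  — reduce
  I6: { [C → . g y], [X → y . Y], [Y → . C C A], [Y → . Y y] }  — shift
  I7: { [C → . g y], [Y → C . C A] }  — shift
  I8: { [X → y Y .], [Y → Y . y] }  — shift, reduce
  I9: { [C → g . y] }  — shift
  I10: { [C → g y .] }  — reduce
  I11: { [Y → Y y .] }  — reduce
  I12: { [A → . y , X], [Y → C C . A] }  — shift
  I13: { [Y → C C A .] }  — reduce
  I14: { [X → ) , . )] }  — shift
  I15: { [X → ) , ) .] }  — reduce

Conflict in state I8:
  Shift-reduce conflict between [X → y Y .] and [Y → Y . y]
So the grammar is NOT LR(0).

Answer: No. Shift-reduce conflict between [X → y Y .] and [Y → Y . y]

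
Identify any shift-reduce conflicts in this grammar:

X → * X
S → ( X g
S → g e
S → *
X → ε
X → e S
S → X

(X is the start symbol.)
Yes — I0: [X → .] vs [X → . * X]; I1: [X → .] vs [X → . * X]; I3: [X → .] vs [S → . ( X g]; I4: [X → .] vs [X → . * X]; I5: [S → * .] vs [X → . * X]

Augment with X' → X and build the canonical LR(0) collection (I0 = CLOSURE({[X' → . X]}), then GOTO on every symbol after a dot until no new states appear). It has 13 states:
  I0: { [X → . * X], [X → . e S], [X → .], [X' → . X] }  — shift, reduce
  I1: { [X → * . X], [X → . * X], [X → . e S], [X → .] }  — shift, reduce
  I2: { [X' → X .] }  — accept
  I3: { [S → . ( X g], [S → . *], [S → . X], [S → . g e], [X → . * X], [X → . e S], [X → .], [X → e . S] }  — shift, reduce
  I4: { [S → ( . X g], [X → . * X], [X → . e S], [X → .] }  — shift, reduce
  I5: { [S → * .], [X → * . X], [X → . * X], [X → . e S], [X → .] }  — shift, 2 reduces
  I6: { [X → e S .] }  — reduce
  I7: { [S → X .] }  — reduce
  I8: { [S → g . e] }  — shift
  I9: { [S → g e .] }  — reduce
  I10: { [X → * X .] }  — reduce
  I11: { [S → ( X . g] }  — shift
  I12: { [S → ( X g .] }  — reduce

I0 contains reduce item [X → .] and shift items [X → . * X], [X → . e S] — shift-reduce conflict.
I1 contains reduce item [X → .] and shift items [X → . * X], [X → . e S] — shift-reduce conflict.
I3 contains reduce item [X → .] and shift items [S → . ( X g], [S → . *], [S → . g e], [X → . * X], [X → . e S] — shift-reduce conflict.
I4 contains reduce item [X → .] and shift items [X → . * X], [X → . e S] — shift-reduce conflict.
I5 contains reduce items [S → * .], [X → .] and shift items [X → . * X], [X → . e S] — shift-reduce conflict.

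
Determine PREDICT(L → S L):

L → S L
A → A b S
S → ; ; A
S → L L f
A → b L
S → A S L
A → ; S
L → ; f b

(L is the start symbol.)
PREDICT(L → S L) = (FIRST(RHS) \ {ε}) ∪ (FOLLOW(L) if ε ∈ FIRST(RHS), i.e. RHS ⇒* ε)
FIRST(S) = { ';', 'b' }
FIRST(S L) = { ';', 'b' }
ε ∉ FIRST(S L), so FOLLOW(L) is not added.
PREDICT(L → S L) = { ';', 'b' }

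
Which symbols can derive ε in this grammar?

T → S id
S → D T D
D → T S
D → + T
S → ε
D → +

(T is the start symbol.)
ε-productions: S → ε
So S is immediately nullable.
No further non-terminal can be added: every production for the remaining non-terminals contains a terminal or a non-nullable non-terminal.
Nullable = { 'S' }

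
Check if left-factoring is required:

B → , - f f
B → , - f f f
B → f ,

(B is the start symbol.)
Yes, B has productions with common prefix ', - f f'

Left-factoring is needed when two productions for the same non-terminal
share a common prefix on the right-hand side.

Productions for B:
  B → , - f f
  B → , - f f f
  B → f ,

Found common prefix ', - f f' in productions for B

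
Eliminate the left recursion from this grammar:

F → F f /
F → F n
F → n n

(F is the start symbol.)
F → n n F'
F' → f / F'
F' → n F'
F' → ε

F is directly left-recursive. The standard transformation for
  A → A α₁ | ... | A α_m | β₁ | ... | β_n
is
  A  → β₁ A' | ... | β_n A'
  A' → α₁ A' | ... | α_m A' | ε

F → n n becomes F → n n F'
F → F f / becomes F' → f / F'
F → F n becomes F' → n F'
Add F' → ε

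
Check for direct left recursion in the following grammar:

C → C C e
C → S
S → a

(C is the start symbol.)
Yes, C is left-recursive

Direct left recursion occurs when N → N α for some non-terminal N (the right-hand side begins with the left-hand side itself).

C → C C e: LEFT RECURSIVE (starts with C)
C → S: starts with S
S → a: starts with a

The grammar has direct left recursion on: C.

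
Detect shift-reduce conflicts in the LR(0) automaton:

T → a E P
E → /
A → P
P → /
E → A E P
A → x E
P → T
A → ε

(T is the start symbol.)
Augment with T' → T and build the canonical LR(0) collection (I0 = CLOSURE({[T' → . T]}), then GOTO on every symbol after a dot until no new states appear). It has 14 states:
  I0: { [T → . a E P], [T' → . T] }  — shift
  I1: { [T' → T .] }  — accept
  I2: { [A → . P], [A → . x E], [A → .], [E → . /], [E → . A E P], [P → . /], [P → . T], [T → . a E P], [T → a . E P] }  — shift, reduce
  I3: { [E → / .], [P → / .] }  — 2 reduces
  I4: { [A → . P], [A → . x E], [A → .], [E → . /], [E → . A E P], [E → A . E P], [P → . /], [P → . T], [T → . a E P] }  — shift, reduce
  I5: { [P → . /], [P → . T], [T → . a E P], [T → a E . P] }  — shift
  I6: { [A → P .] }  — reduce
  I7: { [P → T .] }  — reduce
  I8: { [A → . P], [A → . x E], [A → .], [A → x . E], [E → . /], [E → . A E P], [P → . /], [P → . T], [T → . a E P] }  — shift, reduce
  I9: { [A → x E .] }  — reduce
  I10: { [P → / .] }  — reduce
  I11: { [T → a E P .] }  — reduce
  I12: { [E → A E . P], [P → . /], [P → . T], [T → . a E P] }  — shift
  I13: { [E → A E P .] }  — reduce

I2 contains reduce item [A → .] and shift items [A → . x E], [E → . /], [P → . /], [T → . a E P] — shift-reduce conflict.
I4 contains reduce item [A → .] and shift items [A → . x E], [E → . /], [P → . /], [T → . a E P] — shift-reduce conflict.
I8 contains reduce item [A → .] and shift items [A → . x E], [E → . /], [P → . /], [T → . a E P] — shift-reduce conflict.

Answer: Yes — I2: [A → .] vs [A → . x E]; I4: [A → .] vs [A → . x E]; I8: [A → .] vs [A → . x E]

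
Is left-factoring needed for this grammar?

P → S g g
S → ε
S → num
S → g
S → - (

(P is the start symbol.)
Left-factoring is needed when two productions for the same non-terminal
share a common prefix on the right-hand side.

Productions for S:
  S → ε
  S → num
  S → g
  S → - (

No common prefixes found.

Answer: No, left-factoring is not needed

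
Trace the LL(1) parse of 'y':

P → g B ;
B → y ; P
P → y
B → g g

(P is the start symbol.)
LL(1) parsing maintains a stack (initially the start symbol over $) and the input. At each step: if the stack top is a terminal, match it against the current input token; if it is a non-terminal N, replace it with the RHS of M[N, lookahead] (the unique production whose predict set contains the lookahead).

Stack is shown with the top on the left.

Stack  Input  Action
--------------------
P $    y $    output P → y
y $    y $    match 'y'
$      $      accept

The string is accepted.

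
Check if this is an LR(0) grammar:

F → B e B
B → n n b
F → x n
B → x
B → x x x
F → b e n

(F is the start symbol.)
No. Shift-reduce conflict between [B → x .] and [B → x . x x]

A grammar is LR(0) if no state in the canonical LR(0) collection has:
  - both a shift item (dot before a terminal) and a complete item (shift-reduce conflict), or
  - two or more complete items (reduce-reduce conflict; the accept item [F' → F .] counts as a complete item here).

Augment with F' → F and build the canonical LR(0) collection (I0 = CLOSURE({[F' → . F]}), then GOTO on every symbol after a dot until no new states appear). It has 16 states:
  I0: { [B → . n n b], [B → . x x x], [B → . x], [F → . B e B], [F → . b e n], [F → . x n], [F' → . F] }  — shift
  I1: { [F → B . e B] }  — shift
  I2: { [F' → F .] }  — accept
  I3: { [F → b . e n] }  — shift
  I4: { [B → n . n b] }  — shift
  I5: { [B → x . x x], [B → x .], [F → x . n] }  — shift, reduce
  I6: { [F → x n .] }  — reduce
  I7: { [B → x x . x] }  — shift
  I8: { [B → x x x .] }  — reduce
  I9: { [B → n n . b] }  — shift
  I10: { [B → n n b .] }  — reduce
  I11: { [F → b e . n] }  — shift
  I12: { [F → b e n .] }  — reduce
  I13: { [B → . n n b], [B → . x x x], [B → . x], [F → B e . B] }  — shift
  I14: { [F → B e B .] }  — reduce
  I15: { [B → x . x x], [B → x .] }  — shift, reduce

Conflict in state I5:
  Shift-reduce conflict between [B → x .] and [B → x . x x]
So the grammar is NOT LR(0).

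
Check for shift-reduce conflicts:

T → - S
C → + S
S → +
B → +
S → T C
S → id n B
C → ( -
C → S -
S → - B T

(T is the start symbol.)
Augment with T' → T and build the canonical LR(0) collection (I0 = CLOSURE({[T' → . T]}), then GOTO on every symbol after a dot until no new states appear). It has 21 states:
  I0: { [T → . - S], [T' → . T] }  — shift
  I1: { [S → . +], [S → . - B T], [S → . T C], [S → . id n B], [T → - . S], [T → . - S] }  — shift
  I2: { [T' → T .] }  — accept
  I3: { [S → + .] }  — reduce
  I4: { [B → . +], [S → - . B T], [S → . +], [S → . - B T], [S → . T C], [S → . id n B], [T → - . S], [T → . - S] }  — shift
  I5: { [T → - S .] }  — reduce
  I6: { [C → . ( -], [C → . + S], [C → . S -], [S → . +], [S → . - B T], [S → . T C], [S → . id n B], [S → T . C], [T → . - S] }  — shift
  I7: { [S → id . n B] }  — shift
  I8: { [B → . +], [S → id n . B] }  — shift
  I9: { [B → + .] }  — reduce
  I10: { [S → id n B .] }  — reduce
  I11: { [C → ( . -] }  — shift
  I12: { [C → + . S], [S → + .], [S → . +], [S → . - B T], [S → . T C], [S → . id n B], [T → . - S] }  — shift, reduce
  I13: { [S → T C .] }  — reduce
  I14: { [C → S . -] }  — shift
  I15: { [C → S - .] }  — reduce
  I16: { [C → + S .] }  — reduce
  I17: { [C → ( - .] }  — reduce
  I18: { [B → + .], [S → + .] }  — 2 reduces
  I19: { [S → - B . T], [T → . - S] }  — shift
  I20: { [S → - B T .] }  — reduce

I12 contains reduce item [S → + .] and shift items [S → . +], [S → . - B T], [S → . id n B], [T → . - S] — shift-reduce conflict.

Answer: Yes — I12: [S → + .] vs [S → . +]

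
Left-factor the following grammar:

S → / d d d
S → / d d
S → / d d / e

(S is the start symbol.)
Left-factoring transforms A → αβ₁ | αβ₂ into A → αA' and A' → β₁ | β₂
(α is the longest common prefix among the alternatives). Repeat until
no nonterminal has two alternatives with a common prefix.

Round 1: S has alternatives sharing prefix '/ d d'. Introduce S': S → / d d S'
  Add: S' → d
  Add: S' → ε
  Add: S' → / e

No remaining common prefixes — done.

Resulting grammar:
S → / d d S'
S' → d
S' → ε
S' → / e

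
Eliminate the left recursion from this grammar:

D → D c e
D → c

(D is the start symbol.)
D is directly left-recursive. The standard transformation for
  A → A α₁ | ... | A α_m | β₁ | ... | β_n
is
  A  → β₁ A' | ... | β_n A'
  A' → α₁ A' | ... | α_m A' | ε

D → c becomes D → c D'
D → D c e becomes D' → c e D'
Add D' → ε

Resulting grammar:
D → c D'
D' → c e D'
D' → ε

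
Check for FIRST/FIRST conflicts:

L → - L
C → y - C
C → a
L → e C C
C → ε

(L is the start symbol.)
A FIRST/FIRST conflict occurs when two productions N → α and N → β for the same non-terminal have FIRST(α) ∩ FIRST(β) ≠ ∅ (with ε ∈ FIRST of a nullable right-hand side, so two nullable alternatives also conflict).

Productions for L:
  L → - L: FIRST = { '-' }
  L → e C C: FIRST = { 'e' }
Productions for C:
  C → y - C: FIRST = { 'y' }
  C → a: FIRST = { 'a' }
  C → ε: FIRST = { ε }

All alternatives of each non-terminal have pairwise disjoint FIRST sets.

Answer: No FIRST/FIRST conflicts.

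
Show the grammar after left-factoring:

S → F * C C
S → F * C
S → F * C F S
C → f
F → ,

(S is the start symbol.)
Left-factoring transforms A → αβ₁ | αβ₂ into A → αA' and A' → β₁ | β₂
(α is the longest common prefix among the alternatives). Repeat until
no nonterminal has two alternatives with a common prefix.

Round 1: S has alternatives sharing prefix 'F * C'. Introduce S': S → F * C S'
  Add: S' → C
  Add: S' → ε
  Add: S' → F S

No remaining common prefixes — done.

Resulting grammar:
S → F * C S'
S' → C
S' → ε
S' → F S
C → f
F → ,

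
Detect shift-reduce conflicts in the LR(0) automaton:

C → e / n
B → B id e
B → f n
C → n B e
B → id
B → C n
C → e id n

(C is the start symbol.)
No shift-reduce conflicts

Augment with C' → C and build the canonical LR(0) collection (I0 = CLOSURE({[C' → . C]}), then GOTO on every symbol after a dot until no new states appear). It has 17 states:
  I0: { [C → . e / n], [C → . e id n], [C → . n B e], [C' → . C] }  — shift
  I1: { [C' → C .] }  — accept
  I2: { [C → e . / n], [C → e . id n] }  — shift
  I3: { [B → . B id e], [B → . C n], [B → . f n], [B → . id], [C → . e / n], [C → . e id n], [C → . n B e], [C → n . B e] }  — shift
  I4: { [B → B . id e], [C → n B . e] }  — shift
  I5: { [B → C . n] }  — shift
  I6: { [B → f . n] }  — shift
  I7: { [B → id .] }  — reduce
  I8: { [B → f n .] }  — reduce
  I9: { [B → C n .] }  — reduce
  I10: { [C → n B e .] }  — reduce
  I11: { [B → B id . e] }  — shift
  I12: { [B → B id e .] }  — reduce
  I13: { [C → e / . n] }  — shift
  I14: { [C → e id . n] }  — shift
  I15: { [C → e id n .] }  — reduce
  I16: { [C → e / n .] }  — reduce

No state contains both a complete item and a shift item.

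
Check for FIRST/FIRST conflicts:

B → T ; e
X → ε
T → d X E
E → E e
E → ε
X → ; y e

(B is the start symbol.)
No FIRST/FIRST conflicts.

A FIRST/FIRST conflict occurs when two productions N → α and N → β for the same non-terminal have FIRST(α) ∩ FIRST(β) ≠ ∅ (with ε ∈ FIRST of a nullable right-hand side, so two nullable alternatives also conflict).

FIRST sets of the non-terminals at (or reachable through a nullable prefix from) the front of some alternative:
  FIRST(E) = { 'e', ε }

Productions for X:
  X → ε: FIRST = { ε }
  X → ; y e: FIRST = { ';' }
Productions for E:
  E → E e: FIRST = { 'e' }
  E → ε: FIRST = { ε }
B, T have only one production, so no FIRST/FIRST conflict is possible there.

All alternatives of each non-terminal have pairwise disjoint FIRST sets.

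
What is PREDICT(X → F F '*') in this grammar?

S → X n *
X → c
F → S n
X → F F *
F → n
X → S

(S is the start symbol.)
PREDICT(X → F F '*') = (FIRST(RHS) \ {ε}) ∪ (FOLLOW(X) if ε ∈ FIRST(RHS), i.e. RHS ⇒* ε)
FIRST(F) = { 'c', 'n' }
FIRST(F F '*') = { 'c', 'n' }
ε ∉ FIRST(F F '*'), so FOLLOW(X) is not added.
PREDICT(X → F F '*') = { 'c', 'n' }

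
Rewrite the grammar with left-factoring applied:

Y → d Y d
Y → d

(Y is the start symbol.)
Left-factoring transforms A → αβ₁ | αβ₂ into A → αA' and A' → β₁ | β₂
(α is the longest common prefix among the alternatives). Repeat until
no nonterminal has two alternatives with a common prefix.

Round 1: Y has alternatives sharing prefix 'd'. Introduce Y': Y → d Y'
  Add: Y' → Y d
  Add: Y' → ε

No remaining common prefixes — done.

Resulting grammar:
Y → d Y'
Y' → Y d
Y' → ε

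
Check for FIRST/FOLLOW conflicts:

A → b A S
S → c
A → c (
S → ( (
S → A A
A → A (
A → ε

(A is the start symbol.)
A FIRST/FOLLOW conflict occurs when a non-terminal N has a nullable alternative N → β (β ⇒* ε) and another alternative N → α with FIRST(α) ∩ FOLLOW(N) ≠ ∅: on such a lookahead the parser cannot decide between expanding α and letting N vanish via β.

Nullable non-terminals: A, S.
FIRST sets used below: FIRST(A) = { '(', 'b', 'c', ε }

A: nullable alternative(s) A → ε; FOLLOW(A) = { $, '(', 'b', 'c' }
  A → b A S: FIRST \ {ε} = { 'b' } — overlaps FOLLOW(A) on { 'b' }: CONFLICT
  A → c (: FIRST \ {ε} = { 'c' } — overlaps FOLLOW(A) on { 'c' }: CONFLICT
  A → A (: FIRST \ {ε} = { '(', 'b', 'c' } — overlaps FOLLOW(A) on { '(', 'b', 'c' }: CONFLICT
  A → ε: FIRST \ {ε} = { } — this is the only nullable alternative, skip

S: nullable alternative(s) S → A A; FOLLOW(S) = { $, '(', 'b', 'c' }
  S → c: FIRST \ {ε} = { 'c' } — overlaps FOLLOW(S) on { 'c' }: CONFLICT
  S → ( (: FIRST \ {ε} = { '(' } — overlaps FOLLOW(S) on { '(' }: CONFLICT
  S → A A: FIRST \ {ε} = { '(', 'b', 'c' } — this is the only nullable alternative, skip

So the grammar has 5 FIRST/FOLLOW conflicts (marked CONFLICT above).

Answer: Yes. A → b A S with FOLLOW(A) on { 'b' }; A → c '(' with FOLLOW(A) on { 'c' }; A → A '(' with FOLLOW(A) on { '(', 'b', 'c' }; S → c with FOLLOW(S) on { 'c' }; S → '(' '(' with FOLLOW(S) on { '(' }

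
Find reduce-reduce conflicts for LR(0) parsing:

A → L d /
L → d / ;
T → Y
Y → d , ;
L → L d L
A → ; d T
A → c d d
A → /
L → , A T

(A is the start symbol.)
Augment with A' → A and build the canonical LR(0) collection (I0 = CLOSURE({[A' → . A]}), then GOTO on every symbol after a dot until no new states appear). It has 24 states:
  I0: { [A → . /], [A → . ; d T], [A → . L d /], [A → . c d d], [A' → . A], [L → . , A T], [L → . L d L], [L → . d / ;] }  — shift
  I1: { [A → . /], [A → . ; d T], [A → . L d /], [A → . c d d], [L → , . A T], [L → . , A T], [L → . L d L], [L → . d / ;] }  — shift
  I2: { [A → / .] }  — reduce
  I3: { [A → ; . d T] }  — shift
  I4: { [A' → A .] }  — accept
  I5: { [A → L . d /], [L → L . d L] }  — shift
  I6: { [A → c . d d] }  — shift
  I7: { [L → d . / ;] }  — shift
  I8: { [L → d / . ;] }  — shift
  I9: { [L → d / ; .] }  — reduce
  I10: { [A → c d . d] }  — shift
  I11: { [A → c d d .] }  — reduce
  I12: { [A → L d . /], [L → . , A T], [L → . L d L], [L → . d / ;], [L → L d . L] }  — shift
  I13: { [A → L d / .] }  — reduce
  I14: { [L → L . d L], [L → L d L .] }  — shift, reduce
  I15: { [L → . , A T], [L → . L d L], [L → . d / ;], [L → L d . L] }  — shift
  I16: { [A → ; d . T], [T → . Y], [Y → . d , ;] }  — shift
  I17: { [A → ; d T .] }  — reduce
  I18: { [T → Y .] }  — reduce
  I19: { [Y → d . , ;] }  — shift
  I20: { [Y → d , . ;] }  — shift
  I21: { [Y → d , ; .] }  — reduce
  I22: { [L → , A . T], [T → . Y], [Y → . d , ;] }  — shift
  I23: { [L → , A T .] }  — reduce

No state contains more than one complete item.

Answer: No reduce-reduce conflicts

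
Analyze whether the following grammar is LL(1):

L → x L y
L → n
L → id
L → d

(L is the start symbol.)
A grammar is LL(1) if for each non-terminal N with multiple productions, the predict sets of those productions are pairwise disjoint, where PREDICT(N → α) = (FIRST(α) \ {ε}) ∪ (FOLLOW(N) if α ⇒* ε).

For L:
  PREDICT(L → x L y) = { 'x' }
  PREDICT(L → n) = { 'n' }
  PREDICT(L → id) = { 'id' }
  PREDICT(L → d) = { 'd' }

All predict sets are disjoint. The grammar IS LL(1).

Answer: Yes, the grammar is LL(1).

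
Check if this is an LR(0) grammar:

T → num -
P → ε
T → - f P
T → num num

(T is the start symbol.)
Yes, the grammar is LR(0)

A grammar is LR(0) if no state in the canonical LR(0) collection has:
  - both a shift item (dot before a terminal) and a complete item (shift-reduce conflict), or
  - two or more complete items (reduce-reduce conflict; the accept item [T' → T .] counts as a complete item here).

Augment with T' → T and build the canonical LR(0) collection (I0 = CLOSURE({[T' → . T]}), then GOTO on every symbol after a dot until no new states appear). It has 8 states:
  I0: { [T → . - f P], [T → . num -], [T → . num num], [T' → . T] }  — shift
  I1: { [T → - . f P] }  — shift
  I2: { [T' → T .] }  — accept
  I3: { [T → num . -], [T → num . num] }  — shift
  I4: { [T → num - .] }  — reduce
  I5: { [T → num num .] }  — reduce
  I6: { [P → .], [T → - f . P] }  — reduce
  I7: { [T → - f P .] }  — reduce

Every state is either a pure shift/goto state or contains exactly one complete item and nothing to shift — no conflicts. The grammar is LR(0).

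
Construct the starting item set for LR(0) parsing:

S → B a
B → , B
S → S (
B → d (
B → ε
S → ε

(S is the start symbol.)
First, augment the grammar with S' → S
I₀ = CLOSURE({ [S' → . S] }):
  [S' → . S] has the dot before S: add [S → . B a], [S → . S (], [S → .]
  [S → . B a] has the dot before B: add [B → . , B], [B → . d (], [B → .]
No further items can be added.

I₀ = { [B → . , B], [B → . d (], [B → .], [S → . B a], [S → . S (], [S → .], [S' → . S] }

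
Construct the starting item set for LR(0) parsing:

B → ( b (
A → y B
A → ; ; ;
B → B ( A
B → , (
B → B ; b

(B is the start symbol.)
{ [B → . ( b (], [B → . , (], [B → . B ( A], [B → . B ; b], [B' → . B] }

First, augment the grammar with B' → B
I₀ = CLOSURE({ [B' → . B] }):
  [B' → . B] has the dot before B: add [B → . ( b (], [B → . B ( A], [B → . , (], [B → . B ; b]
No further items can be added.

I₀ = { [B → . ( b (], [B → . , (], [B → . B ( A], [B → . B ; b], [B' → . B] }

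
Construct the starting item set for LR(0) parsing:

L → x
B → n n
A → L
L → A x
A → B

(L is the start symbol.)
{ [A → . B], [A → . L], [B → . n n], [L → . A x], [L → . x], [L' → . L] }

First, augment the grammar with L' → L
I₀ = CLOSURE({ [L' → . L] }):
  [L' → . L] has the dot before L: add [L → . x], [L → . A x]
  [L → . A x] has the dot before A: add [A → . L], [A → . B]
  [A → . B] has the dot before B: add [B → . n n]
No further items can be added.

I₀ = { [A → . B], [A → . L], [B → . n n], [L → . A x], [L → . x], [L' → . L] }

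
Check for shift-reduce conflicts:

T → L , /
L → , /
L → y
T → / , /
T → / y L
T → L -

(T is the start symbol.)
Augment with T' → T and build the canonical LR(0) collection (I0 = CLOSURE({[T' → . T]}), then GOTO on every symbol after a dot until no new states appear). It has 14 states:
  I0: { [L → . , /], [L → . y], [T → . / , /], [T → . / y L], [T → . L , /], [T → . L -], [T' → . T] }  — shift
  I1: { [L → , . /] }  — shift
  I2: { [T → / . , /], [T → / . y L] }  — shift
  I3: { [T → L . , /], [T → L . -] }  — shift
  I4: { [T' → T .] }  — accept
  I5: { [L → y .] }  — reduce
  I6: { [T → L , . /] }  — shift
  I7: { [T → L - .] }  — reduce
  I8: { [T → L , / .] }  — reduce
  I9: { [T → / , . /] }  — shift
  I10: { [L → . , /], [L → . y], [T → / y . L] }  — shift
  I11: { [T → / y L .] }  — reduce
  I12: { [T → / , / .] }  — reduce
  I13: { [L → , / .] }  — reduce

No state contains both a complete item and a shift item.

Answer: No shift-reduce conflicts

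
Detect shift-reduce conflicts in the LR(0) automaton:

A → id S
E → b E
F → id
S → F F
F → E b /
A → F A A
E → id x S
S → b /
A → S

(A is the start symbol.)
Yes — I6: [F → id .] vs [E → . b E]; I9: [F → id .] vs [E → id . x S]; I18: [S → F F .] vs [A → . id S]

A shift-reduce conflict occurs when an LR(0) state has both:
  - a complete (reduce) item [A → α .] (dot at the end), and
  - a shift item [B → β . c γ] (dot before a terminal).

Augment with A' → A and build the canonical LR(0) collection (I0 = CLOSURE({[A' → . A]}), then GOTO on every symbol after a dot until no new states appear). It has 22 states:
  I0: { [A → . F A A], [A → . S], [A → . id S], [A' → . A], [E → . b E], [E → . id x S], [F → . E b /], [F → . id], [S → . F F], [S → . b /] }  — shift
  I1: { [A' → A .] }  — accept
  I2: { [F → E . b /] }  — shift
  I3: { [A → . F A A], [A → . S], [A → . id S], [A → F . A A], [E → . b E], [E → . id x S], [F → . E b /], [F → . id], [S → . F F], [S → . b /], [S → F . F] }  — shift
  I4: { [A → S .] }  — reduce
  I5: { [E → . b E], [E → . id x S], [E → b . E], [S → b . /] }  — shift
  I6: { [A → id . S], [E → . b E], [E → . id x S], [E → id . x S], [F → . E b /], [F → . id], [F → id .], [S → . F F], [S → . b /] }  — shift, reduce
  I7: { [E → . b E], [E → . id x S], [F → . E b /], [F → . id], [S → F . F] }  — shift
  I8: { [A → id S .] }  — reduce
  I9: { [E → id . x S], [F → id .] }  — shift, reduce
  I10: { [E → . b E], [E → . id x S], [E → id x . S], [F → . E b /], [F → . id], [S → . F F], [S → . b /] }  — shift
  I11: { [E → id x S .] }  — reduce
  I12: { [S → F F .] }  — reduce
  I13: { [E → . b E], [E → . id x S], [E → b . E] }  — shift
  I14: { [E → b E .] }  — reduce
  I15: { [E → id . x S] }  — shift
  I16: { [S → b / .] }  — reduce
  I17: { [A → . F A A], [A → . S], [A → . id S], [A → F A . A], [E → . b E], [E → . id x S], [F → . E b /], [F → . id], [S → . F F], [S → . b /] }  — shift
  I18: { [A → . F A A], [A → . S], [A → . id S], [A → F . A A], [E → . b E], [E → . id x S], [F → . E b /], [F → . id], [S → . F F], [S → . b /], [S → F . F], [S → F F .] }  — shift, reduce
  I19: { [A → F A A .] }  — reduce
  I20: { [F → E b . /] }  — shift
  I21: { [F → E b / .] }  — reduce

I6 contains reduce item [F → id .] and shift items [E → . b E], [E → . id x S], [E → id . x S], [F → . id], [S → . b /] — shift-reduce conflict.
I9 contains reduce item [F → id .] and shift item [E → id . x S] — shift-reduce conflict.
I18 contains reduce item [S → F F .] and shift items [A → . id S], [E → . b E], [E → . id x S], [F → . id], [S → . b /] — shift-reduce conflict.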